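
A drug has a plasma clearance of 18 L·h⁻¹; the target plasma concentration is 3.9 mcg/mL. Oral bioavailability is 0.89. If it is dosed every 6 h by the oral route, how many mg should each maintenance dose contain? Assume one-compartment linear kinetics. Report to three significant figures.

D = CL × Css × τ / F = 18.00 × 3.9 × 6 / 0.89 = 473.3 mg

473 mg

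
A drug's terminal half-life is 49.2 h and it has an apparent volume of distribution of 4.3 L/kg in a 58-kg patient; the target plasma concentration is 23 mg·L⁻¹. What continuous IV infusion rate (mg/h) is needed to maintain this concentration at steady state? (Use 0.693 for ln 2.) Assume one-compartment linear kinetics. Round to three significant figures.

Total Vd = 4.3 × 58 = 249.4 L
k = 0.693/49.2 = 0.01409 h⁻¹, so CL = k·Vd = 0.01409 × 249.4 = 3.514 L/h
Infusion rate = CL × Css = 3.514 × 23 = 80.82 mg/h

80.8 mg/h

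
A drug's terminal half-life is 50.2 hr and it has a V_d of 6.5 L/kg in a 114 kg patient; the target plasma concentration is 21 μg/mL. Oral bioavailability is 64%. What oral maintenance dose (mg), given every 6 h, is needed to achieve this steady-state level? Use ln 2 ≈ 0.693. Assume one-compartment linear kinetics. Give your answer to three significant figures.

Total Vd = 6.5 × 114 = 741.0 L
CL = 0.693 × Vd / t½ = 0.693 × 741.0 / 50.2 = 10.23 L/h
D = CL × Css × τ / F = 10.23 × 21 × 6 / 0.64 = 2014 mg

2010 mg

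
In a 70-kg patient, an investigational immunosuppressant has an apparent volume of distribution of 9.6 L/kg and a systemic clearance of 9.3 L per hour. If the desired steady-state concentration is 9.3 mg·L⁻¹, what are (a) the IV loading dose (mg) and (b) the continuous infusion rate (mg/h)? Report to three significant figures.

Vd(total) = 70 kg × 9.6 L/kg = 672.0 L
Loading: fill Vd to C_target → 672.0 L × 9.3 mg/L = 6250 mg
Maintenance infusion rate = CL × Css = 9.300 × 9.3 = 86.49 mg/h

(a) 6250 mg; (b) 86.5 mg/h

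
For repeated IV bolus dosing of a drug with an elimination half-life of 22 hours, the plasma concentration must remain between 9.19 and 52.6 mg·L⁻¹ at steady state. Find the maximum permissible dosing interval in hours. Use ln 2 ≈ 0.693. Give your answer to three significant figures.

55.4 h

k = 0.693 / t½ = 0.693 / 22 = 0.03150 h⁻¹
Between IV bolus doses, concentration decays as C = C₀·e^(−kτ), so C_peak/C_trough = e^(kτ).
τ_max = ln(C_peak/C_trough) / k = ln(52.6/9.19) / 0.03150 = 1.745 / 0.03150 = 55.40 h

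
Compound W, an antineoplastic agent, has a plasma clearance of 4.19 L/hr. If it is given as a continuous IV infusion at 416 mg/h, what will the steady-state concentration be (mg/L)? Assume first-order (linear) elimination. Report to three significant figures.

99.3 mg/L

Css = rate / CL = 416 / 4.190 = 99.28 mg/L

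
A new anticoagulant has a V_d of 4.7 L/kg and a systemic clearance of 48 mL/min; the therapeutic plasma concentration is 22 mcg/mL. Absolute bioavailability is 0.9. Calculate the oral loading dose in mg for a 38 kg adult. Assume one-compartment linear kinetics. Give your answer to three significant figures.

4370 mg

Vd(total) = 38 kg × 4.7 L/kg = 178.6 L
LD = Vd × C / F = 178.6 × 22.00 / 0.9 = 4366 mg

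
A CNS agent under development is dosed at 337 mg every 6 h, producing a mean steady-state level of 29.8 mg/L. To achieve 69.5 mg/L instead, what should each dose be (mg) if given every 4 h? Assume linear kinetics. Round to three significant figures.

For first-order elimination, Css ∝ F·D/(CL·τ); F and CL are unchanged, so Css ∝ D/τ.
D₂ = D₁ × (Css,target / Css,current) × (τ₂/τ₁) = 337 × (69.5/29.8) × (4/6) = 524.0 mg

524 mg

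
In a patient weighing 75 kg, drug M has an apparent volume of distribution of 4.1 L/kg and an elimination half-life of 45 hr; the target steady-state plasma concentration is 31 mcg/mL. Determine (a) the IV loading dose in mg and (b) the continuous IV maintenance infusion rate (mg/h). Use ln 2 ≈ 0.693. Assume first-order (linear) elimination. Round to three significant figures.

Total Vd = 4.1 × 75 = 307.5 L
LD = Vd × C = 307.5 × 31 = 9533 mg
CL = 0.693 × Vd / t½ = 0.693 × 307.5 / 45 = 4.736 L/h
Infusion rate = CL × Css = 4.736 × 31 = 146.8 mg/h

(a) 9530 mg; (b) 147 mg/h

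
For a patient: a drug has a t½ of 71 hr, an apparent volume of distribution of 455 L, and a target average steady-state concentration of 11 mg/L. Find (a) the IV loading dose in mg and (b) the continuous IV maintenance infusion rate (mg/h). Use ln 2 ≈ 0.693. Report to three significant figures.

(a) 5010 mg; (b) 48.9 mg/h

LD = Vd × C = 455.0 × 11 = 5005 mg
CL = 0.693 × Vd / t½ = 0.693 × 455.0 / 71 = 4.441 L/h
Infusion rate = CL × Css = 4.441 × 11 = 48.85 mg/h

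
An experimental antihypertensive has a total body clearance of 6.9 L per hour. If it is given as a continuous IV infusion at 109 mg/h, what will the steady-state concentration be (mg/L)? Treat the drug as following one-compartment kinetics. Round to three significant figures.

15.8 mg/L

Css = rate / CL = 109 / 6.900 = 15.80 mg/L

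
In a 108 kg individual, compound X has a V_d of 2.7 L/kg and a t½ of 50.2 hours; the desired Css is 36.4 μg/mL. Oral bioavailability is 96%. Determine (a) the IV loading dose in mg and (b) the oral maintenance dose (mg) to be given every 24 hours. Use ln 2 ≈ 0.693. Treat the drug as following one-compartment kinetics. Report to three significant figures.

(a) 10600 mg; (b) 3660 mg

Vd(total) = 108 kg × 2.7 L/kg = 291.6 L
LD = Vd × C = 291.6 × 36.4 = 10610 mg
CL = 0.693 × Vd / t½ = 0.693 × 291.6 / 50.2 = 4.025 L/h
D = CL × Css × τ / F = 4.025 × 36.4 × 24 / 0.96 = 3663 mg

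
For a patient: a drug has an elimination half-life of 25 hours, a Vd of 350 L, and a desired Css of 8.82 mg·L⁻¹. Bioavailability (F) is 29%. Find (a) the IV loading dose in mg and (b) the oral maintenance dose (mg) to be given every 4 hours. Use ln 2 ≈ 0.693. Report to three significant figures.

(a) 3090 mg; (b) 1180 mg

LD = Vd × C = 350.0 × 8.82 = 3087 mg
CL = 0.693 × Vd / t½ = 0.693 × 350.0 / 25 = 9.702 L/h
D = CL × Css × τ / F = 9.702 × 8.82 × 4 / 0.29 = 1180 mg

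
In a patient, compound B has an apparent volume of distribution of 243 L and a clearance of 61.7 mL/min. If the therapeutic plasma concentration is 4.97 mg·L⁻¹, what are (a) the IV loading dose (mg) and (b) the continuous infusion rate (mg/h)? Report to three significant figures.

(a) 1210 mg; (b) 18.4 mg/h

Loading dose = Vd × C = 243.0 × 4.97 = 1208 mg
CL = 61.7 mL/min × 60/1000 = 3.702 L/h
Maintenance: replace elimination → rate = CL × Css = 3.702 × 4.97 = 18.40 mg/h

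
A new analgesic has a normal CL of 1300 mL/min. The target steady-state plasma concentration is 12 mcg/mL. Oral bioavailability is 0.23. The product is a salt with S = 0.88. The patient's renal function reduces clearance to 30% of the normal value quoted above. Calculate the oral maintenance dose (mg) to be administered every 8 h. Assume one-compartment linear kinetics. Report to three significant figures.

CL = 1300 mL/min = 1300 × 0.06 = 78.00 L/h
Patient clearance = 0.3 × 78.00 = 23.40 L/h
D = CL × Css × τ / F / S = 23.40 × 12 × 8 / 0.23 / 0.88 = 11100 mg

11100 mg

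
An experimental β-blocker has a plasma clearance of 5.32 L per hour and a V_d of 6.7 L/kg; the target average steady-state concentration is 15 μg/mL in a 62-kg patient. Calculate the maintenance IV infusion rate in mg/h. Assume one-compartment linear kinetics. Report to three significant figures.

79.8 mg/h

R₀ = 5.320 × 15 = 79.80 mg/h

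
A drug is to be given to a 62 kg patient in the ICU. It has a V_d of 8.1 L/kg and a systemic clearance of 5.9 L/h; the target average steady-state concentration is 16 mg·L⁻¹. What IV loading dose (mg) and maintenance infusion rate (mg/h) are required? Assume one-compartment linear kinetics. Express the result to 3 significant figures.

(a) 8040 mg; (b) 94.4 mg/h

Vd = 8.1 L/kg × 62 kg = 502.2 L
Loading dose = Vd × C = 502.2 × 16 = 8035 mg
Infusion rate = 5.900 L/h × 16 mg/L = 94.40 mg/h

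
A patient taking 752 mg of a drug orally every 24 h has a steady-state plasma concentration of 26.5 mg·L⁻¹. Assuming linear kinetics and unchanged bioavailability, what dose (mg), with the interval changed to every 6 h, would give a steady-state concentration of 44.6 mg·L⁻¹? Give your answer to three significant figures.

316 mg

With linear kinetics, Css is proportional to dose rate (D/τ) at fixed clearance.
D₂ = D₁ × (Css,target / Css,current) × (τ₂/τ₁) = 752 × (44.6/26.5) × (6/24) = 316.4 mg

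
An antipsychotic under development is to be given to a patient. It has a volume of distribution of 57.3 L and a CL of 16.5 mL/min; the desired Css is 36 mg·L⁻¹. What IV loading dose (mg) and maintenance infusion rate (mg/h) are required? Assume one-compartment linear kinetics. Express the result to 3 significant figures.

(a) 2060 mg; (b) 35.6 mg/h

LD = Vd · C_target = 57.30 × 36 = 2063 mg
Convert clearance: 16.5 mL/min × 60 min/h ÷ 1000 mL/L = 0.9900 L/h
Maintenance infusion rate = CL × Css = 0.9900 × 36 = 35.64 mg/h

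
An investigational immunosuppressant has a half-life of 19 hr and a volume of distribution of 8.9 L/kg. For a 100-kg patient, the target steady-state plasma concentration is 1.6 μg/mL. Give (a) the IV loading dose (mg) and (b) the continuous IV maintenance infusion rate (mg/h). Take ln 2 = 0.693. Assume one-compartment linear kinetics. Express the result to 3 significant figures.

(a) 1420 mg; (b) 51.9 mg/h

Vd = 8.9 L/kg × 100 kg = 890.0 L
LD = Vd × C = 890.0 × 1.6 = 1424 mg
CL = 0.693 × Vd / t½ = 0.693 × 890.0 / 19 = 32.46 L/h
Infusion rate = CL × Css = 32.46 × 1.6 = 51.94 mg/h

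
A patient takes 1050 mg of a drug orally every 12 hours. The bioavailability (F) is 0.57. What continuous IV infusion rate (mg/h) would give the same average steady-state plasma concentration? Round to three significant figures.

Equivalent systemic input: infusion rate = F·D/τ.
Rate = 0.57 × 1050 / 12 = 49.88 mg/h

49.9 mg/h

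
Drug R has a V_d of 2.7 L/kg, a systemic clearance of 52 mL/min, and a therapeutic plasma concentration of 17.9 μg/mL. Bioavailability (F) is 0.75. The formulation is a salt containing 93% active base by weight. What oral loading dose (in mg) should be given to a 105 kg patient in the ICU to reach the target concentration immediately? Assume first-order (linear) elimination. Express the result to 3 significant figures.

Total Vd = 2.7 × 105 = 283.5 L
LD is governed by Vd — clearance does not enter the loading-dose calculation.
LD = Vd × C / F / S = 283.5 × 17.90 / 0.75 / 0.93 = 7275 mg

7280 mg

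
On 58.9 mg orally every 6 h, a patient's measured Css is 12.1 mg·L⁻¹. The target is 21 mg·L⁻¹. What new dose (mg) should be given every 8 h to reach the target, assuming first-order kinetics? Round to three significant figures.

For first-order elimination, Css ∝ F·D/(CL·τ); F and CL are unchanged, so Css ∝ D/τ.
D₂ = D₁ × (Css,target / Css,current) × (τ₂/τ₁) = 58.9 × (21/12.1) × (8/6) = 136.3 mg

136 mg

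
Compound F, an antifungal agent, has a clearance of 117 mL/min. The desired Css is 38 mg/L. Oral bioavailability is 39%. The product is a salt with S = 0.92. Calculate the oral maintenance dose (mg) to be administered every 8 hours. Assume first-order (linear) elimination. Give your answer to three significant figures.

CL = 117 mL/min = 117 × 0.06 = 7.020 L/h
D = CL × Css × τ / F / S = 7.020 × 38 × 8 / 0.39 / 0.92 = 5948 mg

5950 mg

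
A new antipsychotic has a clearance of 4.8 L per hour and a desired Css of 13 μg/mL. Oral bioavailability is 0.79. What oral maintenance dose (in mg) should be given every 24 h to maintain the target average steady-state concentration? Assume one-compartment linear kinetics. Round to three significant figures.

1900 mg

D = CL × Css × τ / F = 4.800 × 13 × 24 / 0.79 = 1896 mg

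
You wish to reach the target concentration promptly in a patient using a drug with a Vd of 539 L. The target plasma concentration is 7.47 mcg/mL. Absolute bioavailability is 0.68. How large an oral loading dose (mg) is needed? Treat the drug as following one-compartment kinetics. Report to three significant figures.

5920 mg

The loading dose fills Vd to the target concentration.
LD = Vd × C / F = 539.0 × 7.470 / 0.68 = 5921 mg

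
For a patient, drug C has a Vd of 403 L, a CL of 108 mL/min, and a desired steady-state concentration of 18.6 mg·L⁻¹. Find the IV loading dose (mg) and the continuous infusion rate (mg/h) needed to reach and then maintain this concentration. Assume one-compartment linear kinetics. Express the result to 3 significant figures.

Loading dose = Vd × C = 403.0 × 18.6 = 7496 mg
CL = 108 mL/min × 60/1000 = 6.480 L/h
Infusion rate = 6.480 L/h × 18.6 mg/L = 120.5 mg/h

(a) 7500 mg; (b) 121 mg/h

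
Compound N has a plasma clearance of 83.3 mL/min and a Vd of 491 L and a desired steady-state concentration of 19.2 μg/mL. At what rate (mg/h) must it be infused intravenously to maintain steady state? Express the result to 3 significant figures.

96.0 mg/h

CL = 83.3 mL/min = 83.3 × 0.06 = 4.998 L/h
Vd does not affect the maintenance rate; only clearance governs steady-state input.
Infusion rate = CL · Css = 4.998 L/h × 19.2 mg/L = 95.96 mg/h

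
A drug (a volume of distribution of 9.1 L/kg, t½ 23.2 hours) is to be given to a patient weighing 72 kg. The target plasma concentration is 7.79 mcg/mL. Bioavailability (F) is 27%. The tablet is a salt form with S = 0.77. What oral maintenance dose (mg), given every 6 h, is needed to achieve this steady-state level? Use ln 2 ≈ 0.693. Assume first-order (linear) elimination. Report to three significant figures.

4400 mg

Total Vd = 9.1 × 72 = 655.2 L
CL = ln 2 · Vd / t½ = 0.693 × 655.2 / 23.2 = 19.57 L/h
D = CL × Css × τ / F / S = 19.57 × 7.79 × 6 / 0.27 / 0.77 = 4400 mg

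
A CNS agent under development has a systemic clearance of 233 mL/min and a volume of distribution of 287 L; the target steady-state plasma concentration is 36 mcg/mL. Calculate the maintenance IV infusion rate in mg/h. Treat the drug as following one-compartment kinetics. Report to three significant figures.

503 mg/h

CL = 233 mL/min × 60/1000 = 13.98 L/h
Infusion rate = CL · Css = 13.98 L/h × 36 mg/L = 503.3 mg/h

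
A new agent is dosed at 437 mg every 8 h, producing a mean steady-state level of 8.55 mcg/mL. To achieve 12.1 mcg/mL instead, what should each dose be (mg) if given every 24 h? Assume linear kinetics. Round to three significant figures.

For first-order elimination, Css ∝ F·D/(CL·τ); F and CL are unchanged, so Css ∝ D/τ.
D₂ = D₁ × (Css,target / Css,current) × (τ₂/τ₁) = 437 × (12.1/8.55) × (24/8) = 1855 mg

1860 mg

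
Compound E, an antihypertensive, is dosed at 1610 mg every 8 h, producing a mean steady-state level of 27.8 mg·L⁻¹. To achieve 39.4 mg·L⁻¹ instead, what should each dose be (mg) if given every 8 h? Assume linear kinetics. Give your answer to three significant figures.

For first-order elimination, Css ∝ F·D/(CL·τ); F and CL are unchanged, so Css ∝ D/τ.
D₂ = D₁ × (Css,target / Css,current) = 1610 × 39.4/27.8 = 2282 mg

2280 mg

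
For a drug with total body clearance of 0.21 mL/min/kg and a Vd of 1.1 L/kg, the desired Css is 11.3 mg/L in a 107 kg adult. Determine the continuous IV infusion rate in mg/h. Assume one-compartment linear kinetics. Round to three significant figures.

CL = 0.21 mL/min/kg × 107 kg = 22.47 mL/min = 22.47 × 60/1000 = 1.348 L/h
Rate = CL × Css = 1.348 × 11.3 = 15.23 mg/h

15.2 mg/h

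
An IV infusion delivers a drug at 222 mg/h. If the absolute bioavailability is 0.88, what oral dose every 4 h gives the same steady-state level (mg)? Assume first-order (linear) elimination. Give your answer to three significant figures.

To maintain the same Css, the systemic dosing rate must be unchanged: F·D/τ = infusion rate.
D = rate × τ / F = 222 × 4 / 0.88 = 1009 mg

1010 mg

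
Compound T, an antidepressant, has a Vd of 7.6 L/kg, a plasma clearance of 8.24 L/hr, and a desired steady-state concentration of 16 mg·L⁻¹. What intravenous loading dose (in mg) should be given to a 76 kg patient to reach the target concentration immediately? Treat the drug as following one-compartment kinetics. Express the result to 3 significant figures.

9240 mg

Vd(total) = 76 kg × 7.6 L/kg = 577.6 L
LD = Vd × C = 577.6 × 16.00 = 9242 mg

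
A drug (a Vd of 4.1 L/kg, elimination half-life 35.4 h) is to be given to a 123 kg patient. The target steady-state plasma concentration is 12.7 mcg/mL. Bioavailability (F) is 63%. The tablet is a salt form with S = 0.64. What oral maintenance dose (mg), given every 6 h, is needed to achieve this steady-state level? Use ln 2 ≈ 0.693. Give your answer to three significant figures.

1870 mg

Total Vd = 4.1 × 123 = 504.3 L
CL = ln 2 · Vd / t½ = 0.693 × 504.3 / 35.4 = 9.872 L/h
D = CL × Css × τ / F / S = 9.872 × 12.7 × 6 / 0.63 / 0.64 = 1866 mg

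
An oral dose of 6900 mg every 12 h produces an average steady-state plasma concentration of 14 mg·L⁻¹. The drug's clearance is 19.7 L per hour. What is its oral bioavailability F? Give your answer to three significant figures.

0.480

F·D/τ = CL·Css at steady state → F = CL·Css·τ / D.
F = 19.7 × 14 × 12 / 6900 = 0.480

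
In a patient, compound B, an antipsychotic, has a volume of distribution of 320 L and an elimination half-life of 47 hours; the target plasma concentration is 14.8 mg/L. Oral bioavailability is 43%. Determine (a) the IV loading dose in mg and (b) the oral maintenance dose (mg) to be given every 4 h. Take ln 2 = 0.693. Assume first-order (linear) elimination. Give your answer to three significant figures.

(a) 4740 mg; (b) 650 mg

LD = Vd × C = 320.0 × 14.8 = 4736 mg
CL = 0.693 × Vd / t½ = 0.693 × 320.0 / 47 = 4.718 L/h
D = CL × Css × τ / F = 4.718 × 14.8 × 4 / 0.43 = 649.5 mg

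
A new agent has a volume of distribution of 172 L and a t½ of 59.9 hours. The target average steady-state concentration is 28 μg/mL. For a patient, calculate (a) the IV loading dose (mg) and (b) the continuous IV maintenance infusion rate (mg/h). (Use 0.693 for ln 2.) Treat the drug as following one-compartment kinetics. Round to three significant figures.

(a) 4820 mg; (b) 55.7 mg/h

LD = Vd × C = 172.0 × 28 = 4816 mg
CL = 0.693 × Vd / t½ = 0.693 × 172.0 / 59.9 = 1.990 L/h
Infusion rate = CL × Css = 1.990 × 28 = 55.72 mg/h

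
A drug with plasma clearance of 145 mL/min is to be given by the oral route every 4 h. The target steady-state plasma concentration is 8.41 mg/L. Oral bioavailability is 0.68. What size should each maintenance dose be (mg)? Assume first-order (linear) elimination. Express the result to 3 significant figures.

CL = 145 mL/min × 60/1000 = 8.700 L/h
At steady state, dose per interval replaces the amount cleared in that interval: F·D/τ = CL·Css.
D = CL × Css × τ / F = 8.700 × 8.41 × 4 / 0.68 = 430.4 mg

430 mg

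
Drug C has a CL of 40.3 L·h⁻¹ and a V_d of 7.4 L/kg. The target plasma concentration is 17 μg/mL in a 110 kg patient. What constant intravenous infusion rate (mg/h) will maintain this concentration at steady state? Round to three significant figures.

685 mg/h

R₀ = 40.30 × 17 = 685.1 mg/h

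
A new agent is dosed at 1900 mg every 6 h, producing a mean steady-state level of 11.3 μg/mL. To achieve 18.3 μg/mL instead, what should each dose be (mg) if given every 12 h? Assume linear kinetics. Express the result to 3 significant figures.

With linear kinetics, Css is proportional to dose rate (D/τ) at fixed clearance.
D₂ = D₁ × (Css,target / Css,current) × (τ₂/τ₁) = 1900 × (18.3/11.3) × (12/6) = 6154 mg

6150 mg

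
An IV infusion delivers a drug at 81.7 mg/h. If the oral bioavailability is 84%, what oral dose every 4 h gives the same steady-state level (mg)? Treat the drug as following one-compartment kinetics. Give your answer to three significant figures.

To maintain the same Css, the systemic dosing rate must be unchanged: F·D/τ = infusion rate.
D = rate × τ / F = 81.7 × 4 / 0.84 = 389.0 mg

389 mg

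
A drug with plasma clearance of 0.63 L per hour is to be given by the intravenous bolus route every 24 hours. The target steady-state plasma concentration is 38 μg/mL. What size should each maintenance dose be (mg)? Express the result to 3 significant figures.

D = CL × Css × τ = 0.6300 × 38 × 24 = 574.6 mg

575 mg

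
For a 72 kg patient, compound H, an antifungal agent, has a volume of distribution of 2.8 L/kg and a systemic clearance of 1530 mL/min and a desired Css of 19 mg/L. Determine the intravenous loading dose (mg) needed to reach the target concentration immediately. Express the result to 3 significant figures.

3830 mg

Vd(total) = 72 kg × 2.8 L/kg = 201.6 L
The loading dose fills Vd to the target concentration; clearance is irrelevant here.
LD = Vd × C = 201.6 × 19.00 = 3830 mg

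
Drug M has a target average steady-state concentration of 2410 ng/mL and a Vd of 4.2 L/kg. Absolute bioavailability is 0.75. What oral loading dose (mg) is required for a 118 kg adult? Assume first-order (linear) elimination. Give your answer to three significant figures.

Vd(total) = 118 kg × 4.2 L/kg = 495.6 L
C = 2410 ng/mL = 2.410 mg/L
The loading dose fills Vd to the target concentration.
LD = Vd × C / F = 495.6 × 2.410 / 0.75 = 1593 mg

1590 mg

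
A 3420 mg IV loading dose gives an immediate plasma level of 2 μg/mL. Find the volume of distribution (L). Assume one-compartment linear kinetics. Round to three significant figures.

1710 L

Immediately after an IV bolus, C₀ = Dose / Vd, so Vd = Dose / C₀.
Vd = 3420 / 2 = 1710 L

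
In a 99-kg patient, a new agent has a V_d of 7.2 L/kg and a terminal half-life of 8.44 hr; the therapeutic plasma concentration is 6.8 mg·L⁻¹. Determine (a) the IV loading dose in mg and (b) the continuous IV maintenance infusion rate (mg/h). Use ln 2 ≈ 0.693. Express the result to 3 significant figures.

(a) 4850 mg; (b) 398 mg/h

Vd = 7.2 L/kg × 99 kg = 712.8 L
LD = Vd × C = 712.8 × 6.8 = 4847 mg
CL = 0.693 × Vd / t½ = 0.693 × 712.8 / 8.44 = 58.53 L/h
Infusion rate = CL × Css = 58.53 × 6.8 = 398.0 mg/h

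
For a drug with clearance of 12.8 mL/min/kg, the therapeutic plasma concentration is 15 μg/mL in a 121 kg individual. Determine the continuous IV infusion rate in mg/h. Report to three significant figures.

1390 mg/h

CL = 12.8 mL/min/kg × 121 kg = 1549 mL/min = 1549 × 60/1000 = 92.94 L/h
R₀ = 92.94 × 15 = 1394 mg/h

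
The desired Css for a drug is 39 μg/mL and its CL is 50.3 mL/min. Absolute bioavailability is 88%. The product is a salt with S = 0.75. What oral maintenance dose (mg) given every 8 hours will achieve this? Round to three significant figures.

CL = 50.3 mL/min = 50.3 × 0.06 = 3.018 L/h
D = CL × Css × τ / F / S = 3.018 × 39 × 8 / 0.88 / 0.75 = 1427 mg

1430 mg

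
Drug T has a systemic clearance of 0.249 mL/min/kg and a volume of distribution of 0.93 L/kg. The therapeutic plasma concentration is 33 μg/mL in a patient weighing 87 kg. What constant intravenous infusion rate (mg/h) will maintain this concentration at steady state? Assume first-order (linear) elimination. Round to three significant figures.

CL = 0.249 mL/min/kg × 87 kg = 21.66 mL/min = 21.66 × 60/1000 = 1.300 L/h
At steady state, infusion rate equals elimination rate: rate in = CL × Css.
Infusion rate = CL · Css = 1.300 L/h × 33 mg/L = 42.90 mg/h

42.9 mg/h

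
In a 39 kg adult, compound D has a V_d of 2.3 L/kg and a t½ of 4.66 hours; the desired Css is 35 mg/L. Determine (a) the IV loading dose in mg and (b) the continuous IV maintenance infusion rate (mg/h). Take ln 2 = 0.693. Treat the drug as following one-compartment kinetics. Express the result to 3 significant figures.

Vd(total) = 39 kg × 2.3 L/kg = 89.70 L
LD = Vd × C = 89.70 × 35 = 3140 mg
CL = 0.693 × Vd / t½ = 0.693 × 89.70 / 4.66 = 13.34 L/h
Infusion rate = CL × Css = 13.34 × 35 = 466.9 mg/h

(a) 3140 mg; (b) 467 mg/h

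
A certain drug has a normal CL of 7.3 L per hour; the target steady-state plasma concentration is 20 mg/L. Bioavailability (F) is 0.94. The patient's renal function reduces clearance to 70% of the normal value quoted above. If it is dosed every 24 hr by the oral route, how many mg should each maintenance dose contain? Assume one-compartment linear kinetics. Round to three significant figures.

Patient clearance = 0.7 × 7.300 = 5.110 L/h
D = CL × Css × τ / F = 5.110 × 20 × 24 / 0.94 = 2609 mg

2610 mg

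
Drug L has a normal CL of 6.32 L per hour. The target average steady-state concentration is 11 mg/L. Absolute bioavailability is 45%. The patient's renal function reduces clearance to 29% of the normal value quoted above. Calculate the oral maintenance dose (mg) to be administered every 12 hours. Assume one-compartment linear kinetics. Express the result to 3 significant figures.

538 mg

Patient clearance = 0.29 × 6.320 = 1.833 L/h
D = CL × Css × τ / F = 1.833 × 11 × 12 / 0.45 = 537.7 mg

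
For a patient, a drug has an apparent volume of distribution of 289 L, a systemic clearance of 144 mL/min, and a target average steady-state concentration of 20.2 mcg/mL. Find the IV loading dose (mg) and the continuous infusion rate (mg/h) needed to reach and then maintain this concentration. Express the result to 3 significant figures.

LD = Vd · C_target = 289.0 × 20.2 = 5838 mg
CL = 144 mL/min × 60/1000 = 8.640 L/h
Maintenance infusion rate = CL × Css = 8.640 × 20.2 = 174.5 mg/h

(a) 5840 mg; (b) 175 mg/h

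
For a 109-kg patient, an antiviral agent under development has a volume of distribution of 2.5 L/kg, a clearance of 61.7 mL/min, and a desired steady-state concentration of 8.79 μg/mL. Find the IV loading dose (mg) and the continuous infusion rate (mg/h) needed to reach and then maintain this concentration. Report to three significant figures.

(a) 2400 mg; (b) 32.5 mg/h

Total Vd = 2.5 × 109 = 272.5 L
Loading dose = Vd × C = 272.5 × 8.79 = 2395 mg
CL = 61.7 mL/min = 61.7 × 0.06 = 3.702 L/h
Maintenance infusion rate = CL × Css = 3.702 × 8.79 = 32.54 mg/h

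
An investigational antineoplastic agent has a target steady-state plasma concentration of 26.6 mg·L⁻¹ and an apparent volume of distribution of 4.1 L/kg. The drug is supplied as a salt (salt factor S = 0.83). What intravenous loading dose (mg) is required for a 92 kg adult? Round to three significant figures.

12100 mg

Vd = 4.1 L/kg × 92 kg = 377.2 L
LD = Vd × C / S = 377.2 × 26.60 / 0.83 = 12090 mg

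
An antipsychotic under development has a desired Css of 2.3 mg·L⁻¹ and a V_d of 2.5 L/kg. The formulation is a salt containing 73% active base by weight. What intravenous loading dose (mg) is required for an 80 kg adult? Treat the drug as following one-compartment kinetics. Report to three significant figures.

630 mg

Total Vd = 2.5 × 80 = 200.0 L
LD = Vd × C / S = 200.0 × 2.300 / 0.73 = 630.1 mg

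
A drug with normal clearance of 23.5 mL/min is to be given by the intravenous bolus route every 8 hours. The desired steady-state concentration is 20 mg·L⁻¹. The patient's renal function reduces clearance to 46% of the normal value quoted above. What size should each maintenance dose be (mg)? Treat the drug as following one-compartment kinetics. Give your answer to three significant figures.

CL = 23.5 mL/min × 60/1000 = 1.410 L/h
Patient clearance = 0.46 × 1.410 = 0.6486 L/h
At steady state, dose per interval replaces the amount cleared in that interval: D/τ = CL·Css.
D = CL × Css × τ = 0.6486 × 20 × 8 = 103.8 mg

104 mg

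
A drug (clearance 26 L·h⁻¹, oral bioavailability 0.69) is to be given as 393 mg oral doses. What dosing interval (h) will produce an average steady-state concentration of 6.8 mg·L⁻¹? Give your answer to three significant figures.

F·D/τ = CL·Css → τ = F·D / (CL·Css).
τ = 0.69 × 393 / (26 × 6.8) = 1.534 h

1.53 h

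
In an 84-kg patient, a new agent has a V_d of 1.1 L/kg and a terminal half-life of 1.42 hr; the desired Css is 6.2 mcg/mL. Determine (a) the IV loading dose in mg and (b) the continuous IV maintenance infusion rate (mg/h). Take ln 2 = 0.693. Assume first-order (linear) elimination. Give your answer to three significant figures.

(a) 573 mg; (b) 280 mg/h

Vd(total) = 84 kg × 1.1 L/kg = 92.40 L
LD = Vd × C = 92.40 × 6.2 = 572.9 mg
CL = 0.693 × Vd / t½ = 0.693 × 92.40 / 1.42 = 45.09 L/h
Infusion rate = CL × Css = 45.09 × 6.2 = 279.6 mg/h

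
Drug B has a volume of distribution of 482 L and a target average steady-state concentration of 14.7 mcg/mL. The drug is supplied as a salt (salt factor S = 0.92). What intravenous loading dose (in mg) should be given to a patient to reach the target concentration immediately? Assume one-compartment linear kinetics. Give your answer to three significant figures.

7700 mg

LD = Vd × C / S = 482.0 × 14.70 / 0.92 = 7702 mg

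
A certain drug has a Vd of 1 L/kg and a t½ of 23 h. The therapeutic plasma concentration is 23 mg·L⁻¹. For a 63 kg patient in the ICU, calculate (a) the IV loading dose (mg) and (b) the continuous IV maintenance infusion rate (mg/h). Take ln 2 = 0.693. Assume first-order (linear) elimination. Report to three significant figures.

(a) 1450 mg; (b) 43.7 mg/h

Total Vd = 1 × 63 = 63.00 L
LD = Vd × C = 63.00 × 23 = 1449 mg
CL = 0.693 × Vd / t½ = 0.693 × 63.00 / 23 = 1.898 L/h
Infusion rate = CL × Css = 1.898 × 23 = 43.65 mg/h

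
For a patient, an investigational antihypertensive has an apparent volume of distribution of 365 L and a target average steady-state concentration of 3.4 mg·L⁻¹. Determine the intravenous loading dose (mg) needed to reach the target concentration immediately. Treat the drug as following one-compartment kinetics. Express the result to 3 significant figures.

LD = Vd × C = 365.0 × 3.400 = 1241 mg

1240 mg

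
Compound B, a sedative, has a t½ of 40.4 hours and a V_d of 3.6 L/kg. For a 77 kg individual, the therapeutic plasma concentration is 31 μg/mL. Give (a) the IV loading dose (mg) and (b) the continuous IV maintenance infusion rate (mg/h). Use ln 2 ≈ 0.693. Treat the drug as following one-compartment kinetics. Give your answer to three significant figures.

(a) 8590 mg; (b) 147 mg/h

Vd = 3.6 L/kg × 77 kg = 277.2 L
LD = Vd × C = 277.2 × 31 = 8593 mg
CL = 0.693 × Vd / t½ = 0.693 × 277.2 / 40.4 = 4.755 L/h
Infusion rate = CL × Css = 4.755 × 31 = 147.4 mg/h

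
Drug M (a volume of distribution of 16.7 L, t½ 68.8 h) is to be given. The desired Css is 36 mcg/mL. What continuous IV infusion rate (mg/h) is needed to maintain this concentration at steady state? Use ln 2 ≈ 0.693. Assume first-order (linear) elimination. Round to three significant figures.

k = 0.693/68.8 = 0.01007 h⁻¹, so CL = k·Vd = 0.01007 × 16.70 = 0.1682 L/h
Infusion rate = CL × Css = 0.1682 × 36 = 6.055 mg/h

6.06 mg/h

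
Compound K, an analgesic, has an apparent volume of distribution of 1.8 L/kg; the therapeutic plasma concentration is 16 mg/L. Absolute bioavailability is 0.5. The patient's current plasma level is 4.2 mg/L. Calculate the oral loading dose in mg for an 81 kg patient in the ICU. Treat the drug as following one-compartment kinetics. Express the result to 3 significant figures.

Total Vd = 1.8 × 81 = 145.8 L
Concentration deficit ΔC = 16 − 4.2 = 11.80 mg/L
LD = Vd × ΔC / F = 145.8 × 11.80 / 0.5 = 3441 mg

3440 mg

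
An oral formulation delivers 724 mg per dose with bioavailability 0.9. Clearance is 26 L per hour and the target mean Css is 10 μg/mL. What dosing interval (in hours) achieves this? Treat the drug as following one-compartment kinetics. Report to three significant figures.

2.51 h

F·D/τ = CL·Css → τ = F·D / (CL·Css).
τ = 0.9 × 724 / (26 × 10) = 2.506 h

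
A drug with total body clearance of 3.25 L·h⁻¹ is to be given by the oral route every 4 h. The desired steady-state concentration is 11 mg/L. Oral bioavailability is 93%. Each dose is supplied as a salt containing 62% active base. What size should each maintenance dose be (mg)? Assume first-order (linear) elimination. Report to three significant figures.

248 mg

At steady state, dose per interval replaces the amount cleared in that interval: F·S·D/τ = CL·Css.
D = CL × Css × τ / F / S = 3.250 × 11 × 4 / 0.93 / 0.62 = 248.0 mg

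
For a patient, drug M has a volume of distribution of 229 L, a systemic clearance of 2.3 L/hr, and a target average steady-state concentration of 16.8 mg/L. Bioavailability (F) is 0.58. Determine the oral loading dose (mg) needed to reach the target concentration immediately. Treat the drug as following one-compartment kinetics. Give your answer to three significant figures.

6630 mg

LD = Vd × C / F = 229.0 × 16.80 / 0.58 = 6633 mg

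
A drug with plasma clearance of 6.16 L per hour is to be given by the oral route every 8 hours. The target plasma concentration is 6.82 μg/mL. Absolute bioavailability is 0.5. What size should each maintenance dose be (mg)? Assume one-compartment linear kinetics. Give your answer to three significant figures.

672 mg

D = CL × Css × τ / F = 6.160 × 6.82 × 8 / 0.5 = 672.2 mg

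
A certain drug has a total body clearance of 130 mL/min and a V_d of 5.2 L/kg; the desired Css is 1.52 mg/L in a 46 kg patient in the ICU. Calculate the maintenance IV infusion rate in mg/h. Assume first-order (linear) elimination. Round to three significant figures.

Convert clearance: 130 mL/min × 60 min/h ÷ 1000 mL/L = 7.800 L/h
Infusion rate = CL · Css = 7.800 L/h × 1.52 mg/L = 11.86 mg/h

11.9 mg/h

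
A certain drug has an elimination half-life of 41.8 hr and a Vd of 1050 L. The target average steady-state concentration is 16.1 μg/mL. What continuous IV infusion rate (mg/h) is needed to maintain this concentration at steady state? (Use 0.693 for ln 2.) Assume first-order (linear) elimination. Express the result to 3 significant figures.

280 mg/h

CL = ln 2 · Vd / t½ = 0.693 × 1050 / 41.8 = 17.41 L/h
Infusion rate = CL × Css = 17.41 × 16.1 = 280.3 mg/h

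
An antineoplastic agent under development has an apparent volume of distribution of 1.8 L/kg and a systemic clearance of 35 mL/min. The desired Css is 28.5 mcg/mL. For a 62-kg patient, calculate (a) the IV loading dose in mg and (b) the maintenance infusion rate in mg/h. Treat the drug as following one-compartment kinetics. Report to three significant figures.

Total Vd = 1.8 × 62 = 111.6 L
Loading: fill Vd to C_target → 111.6 L × 28.5 mg/L = 3181 mg
CL = 35 mL/min = 35 × 0.06 = 2.100 L/h
Maintenance: replace elimination → rate = CL × Css = 2.100 × 28.5 = 59.85 mg/h

(a) 3180 mg; (b) 59.9 mg/h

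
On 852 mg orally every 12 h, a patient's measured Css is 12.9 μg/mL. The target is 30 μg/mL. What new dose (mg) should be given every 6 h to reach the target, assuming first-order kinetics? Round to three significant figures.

991 mg

For first-order elimination, Css ∝ F·D/(CL·τ); F and CL are unchanged, so Css ∝ D/τ.
D₂ = D₁ × (Css,target / Css,current) × (τ₂/τ₁) = 852 × (30/12.9) × (6/12) = 990.7 mg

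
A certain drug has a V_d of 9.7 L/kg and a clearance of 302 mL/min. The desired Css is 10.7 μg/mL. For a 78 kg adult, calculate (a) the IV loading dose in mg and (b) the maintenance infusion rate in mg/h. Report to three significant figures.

Vd = 9.7 L/kg × 78 kg = 756.6 L
Loading: fill Vd to C_target → 756.6 L × 10.7 mg/L = 8096 mg
CL = 302 mL/min = 302 × 0.06 = 18.12 L/h
Maintenance: replace elimination → rate = CL × Css = 18.12 × 10.7 = 193.9 mg/h

(a) 8100 mg; (b) 194 mg/h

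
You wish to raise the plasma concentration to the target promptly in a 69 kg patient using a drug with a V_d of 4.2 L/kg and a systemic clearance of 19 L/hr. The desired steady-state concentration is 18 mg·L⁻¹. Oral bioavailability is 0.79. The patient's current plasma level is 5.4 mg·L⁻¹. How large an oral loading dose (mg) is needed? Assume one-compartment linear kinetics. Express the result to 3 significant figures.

Vd = 4.2 L/kg × 69 kg = 289.8 L
Concentration deficit ΔC = 18 − 5.4 = 12.60 mg/L
LD = Vd × ΔC / F = 289.8 × 12.60 / 0.79 = 4622 mg

4620 mg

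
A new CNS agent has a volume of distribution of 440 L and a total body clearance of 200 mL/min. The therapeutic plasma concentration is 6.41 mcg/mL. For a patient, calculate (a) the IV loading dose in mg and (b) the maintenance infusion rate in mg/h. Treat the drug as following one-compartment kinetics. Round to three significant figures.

(a) 2820 mg; (b) 76.9 mg/h

Loading dose = Vd × C = 440.0 × 6.41 = 2820 mg
CL = 200 mL/min = 200 × 0.06 = 12.00 L/h
Infusion rate = 12.00 L/h × 6.41 mg/L = 76.92 mg/h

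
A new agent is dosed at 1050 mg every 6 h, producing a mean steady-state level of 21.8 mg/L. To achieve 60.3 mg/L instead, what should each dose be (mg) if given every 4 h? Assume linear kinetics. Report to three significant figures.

For first-order elimination, Css ∝ F·D/(CL·τ); F and CL are unchanged, so Css ∝ D/τ.
D₂ = D₁ × (Css,target / Css,current) × (τ₂/τ₁) = 1050 × (60.3/21.8) × (4/6) = 1936 mg

1940 mg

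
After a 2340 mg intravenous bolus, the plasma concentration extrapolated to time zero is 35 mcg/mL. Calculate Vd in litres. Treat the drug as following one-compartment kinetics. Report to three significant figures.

66.9 L

Immediately after an IV bolus, C₀ = Dose / Vd, so Vd = Dose / C₀.
Vd = 2340 / 35 = 66.86 L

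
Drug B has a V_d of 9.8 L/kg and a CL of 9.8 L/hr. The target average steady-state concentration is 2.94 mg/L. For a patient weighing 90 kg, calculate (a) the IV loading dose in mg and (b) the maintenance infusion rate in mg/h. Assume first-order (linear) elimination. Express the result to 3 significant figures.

(a) 2590 mg; (b) 28.8 mg/h

Vd(total) = 90 kg × 9.8 L/kg = 882.0 L
LD = Vd · C_target = 882.0 × 2.94 = 2593 mg
Maintenance infusion rate = CL × Css = 9.800 × 2.94 = 28.81 mg/h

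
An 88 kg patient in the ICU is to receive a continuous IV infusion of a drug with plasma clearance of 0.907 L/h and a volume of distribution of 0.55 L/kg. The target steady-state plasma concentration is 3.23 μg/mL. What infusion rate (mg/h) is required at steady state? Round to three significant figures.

Vd does not affect the maintenance rate; only clearance governs steady-state input.
R₀ = 0.9070 × 3.23 = 2.930 mg/h

2.93 mg/h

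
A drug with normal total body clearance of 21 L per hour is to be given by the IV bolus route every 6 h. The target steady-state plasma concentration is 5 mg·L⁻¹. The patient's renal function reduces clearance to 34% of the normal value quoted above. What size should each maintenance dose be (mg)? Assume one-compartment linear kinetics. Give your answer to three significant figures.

214 mg

Patient clearance = 0.34 × 21.00 = 7.140 L/h
D = CL × Css × τ = 7.140 × 5 × 6 = 214.2 mg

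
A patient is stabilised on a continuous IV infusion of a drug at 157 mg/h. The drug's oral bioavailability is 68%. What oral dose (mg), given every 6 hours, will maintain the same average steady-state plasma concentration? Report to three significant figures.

To maintain the same Css, the systemic dosing rate must be unchanged: F·D/τ = infusion rate.
D = rate × τ / F = 157 × 6 / 0.68 = 1385 mg

1390 mg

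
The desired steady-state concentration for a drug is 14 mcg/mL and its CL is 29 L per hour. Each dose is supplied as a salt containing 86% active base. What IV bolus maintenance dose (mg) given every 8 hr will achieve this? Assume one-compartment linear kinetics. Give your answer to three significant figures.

At steady state, dose per interval replaces the amount cleared in that interval: S·D/τ = CL·Css.
D = CL × Css × τ / S = 29.00 × 14 × 8 / 0.86 = 3777 mg

3780 mg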